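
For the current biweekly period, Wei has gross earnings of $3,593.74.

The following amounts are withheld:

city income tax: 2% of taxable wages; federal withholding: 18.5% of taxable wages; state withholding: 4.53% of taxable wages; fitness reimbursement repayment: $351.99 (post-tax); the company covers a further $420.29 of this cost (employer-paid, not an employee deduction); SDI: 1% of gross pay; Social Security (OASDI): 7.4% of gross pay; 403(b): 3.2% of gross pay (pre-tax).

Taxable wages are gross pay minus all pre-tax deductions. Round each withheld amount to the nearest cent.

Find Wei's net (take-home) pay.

$1,954.14

403(b): $3,593.74 × 0.032 = $115.00
Taxable wages = $3,593.74 − $115.00 = $3,478.74
Federal withholding: $3,478.74 × 0.185 = $643.57
City income tax: $3,478.74 × 0.02 = $69.57
State withholding: $3,478.74 × 0.0453 = $157.59
Social Security (OASDI): $3,593.74 × 0.074 = $265.94
SDI: $3,593.74 × 0.01 = $35.94
Fitness reimbursement repayment: $351.99
(Employer's $420.29 toward fitness reimbursement repayment is not withheld from the employee.)
Total deductions = $115.00 + $643.57 + $69.57 + $157.59 + $265.94 + $35.94 + $351.99 = $1,639.60
Net pay = $3,593.74 − $1,639.60 = $1,954.14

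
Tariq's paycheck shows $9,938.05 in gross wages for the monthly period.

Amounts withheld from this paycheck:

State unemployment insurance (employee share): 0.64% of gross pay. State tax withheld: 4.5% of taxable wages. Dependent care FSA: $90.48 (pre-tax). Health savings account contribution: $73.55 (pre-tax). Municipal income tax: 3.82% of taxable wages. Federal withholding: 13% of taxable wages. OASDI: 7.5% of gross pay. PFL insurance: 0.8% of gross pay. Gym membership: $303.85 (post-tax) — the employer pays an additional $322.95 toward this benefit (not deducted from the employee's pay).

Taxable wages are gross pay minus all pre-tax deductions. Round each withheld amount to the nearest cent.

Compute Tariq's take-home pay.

$6,497.90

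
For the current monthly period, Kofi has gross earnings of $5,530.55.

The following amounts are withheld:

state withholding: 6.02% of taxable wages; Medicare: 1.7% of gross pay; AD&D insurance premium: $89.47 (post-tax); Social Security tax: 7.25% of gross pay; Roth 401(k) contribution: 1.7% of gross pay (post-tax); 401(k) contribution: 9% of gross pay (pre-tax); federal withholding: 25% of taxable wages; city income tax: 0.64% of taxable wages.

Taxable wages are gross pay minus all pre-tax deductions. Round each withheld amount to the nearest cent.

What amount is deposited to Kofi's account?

401(k) contribution: $5,530.55 × 0.09 = $497.75
Taxable wages = $5,530.55 − $497.75 = $5,032.80
City income tax: $5,032.80 × 0.0064 = $32.21
Federal withholding: $5,032.80 × 0.25 = $1,258.20
State withholding: $5,032.80 × 0.0602 = $302.97
Medicare: $5,530.55 × 0.017 = $94.02
Social Security tax: $5,530.55 × 0.0725 = $400.96
Roth 401(k) contribution: $5,530.55 × 0.017 = $94.02
AD&D insurance premium: $89.47
Total deductions = $497.75 + $32.21 + $1,258.20 + $302.97 + $94.02 + $400.96 + $94.02 + $89.47 = $2,769.60
Net pay = $5,530.55 − $2,769.60 = $2,760.95

$2,760.95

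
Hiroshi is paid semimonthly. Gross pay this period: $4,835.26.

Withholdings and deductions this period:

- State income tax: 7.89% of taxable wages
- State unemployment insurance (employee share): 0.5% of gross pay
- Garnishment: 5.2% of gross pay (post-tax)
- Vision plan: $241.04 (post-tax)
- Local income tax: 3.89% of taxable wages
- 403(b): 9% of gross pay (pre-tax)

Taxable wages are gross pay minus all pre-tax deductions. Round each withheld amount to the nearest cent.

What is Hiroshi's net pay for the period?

$3,365.11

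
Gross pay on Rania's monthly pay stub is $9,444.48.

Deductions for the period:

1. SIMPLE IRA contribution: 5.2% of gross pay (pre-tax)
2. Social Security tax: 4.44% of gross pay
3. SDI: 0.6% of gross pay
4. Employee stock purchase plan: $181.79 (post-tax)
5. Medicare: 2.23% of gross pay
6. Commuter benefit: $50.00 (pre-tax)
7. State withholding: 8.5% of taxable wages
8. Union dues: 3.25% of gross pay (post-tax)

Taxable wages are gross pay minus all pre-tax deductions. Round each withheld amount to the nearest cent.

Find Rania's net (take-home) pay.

$6,971.23

SIMPLE IRA contribution: $9,444.48 × 0.052 = $491.11
Commuter benefit: $50.00
Pre-tax total = $491.11 + $50.00 = $541.11
Taxable wages = $9,444.48 − $541.11 = $8,903.37
State withholding: $8,903.37 × 0.085 = $756.79
SDI: $9,444.48 × 0.006 = $56.67
Social Security tax: $9,444.48 × 0.0444 = $419.33
Medicare: $9,444.48 × 0.0223 = $210.61
Employee stock purchase plan: $181.79
Union dues: $9,444.48 × 0.0325 = $306.95
Total deductions = $491.11 + $50.00 + $756.79 + $56.67 + $419.33 + $210.61 + $181.79 + $306.95 = $2,473.25
Net pay = $9,444.48 − $2,473.25 = $6,971.23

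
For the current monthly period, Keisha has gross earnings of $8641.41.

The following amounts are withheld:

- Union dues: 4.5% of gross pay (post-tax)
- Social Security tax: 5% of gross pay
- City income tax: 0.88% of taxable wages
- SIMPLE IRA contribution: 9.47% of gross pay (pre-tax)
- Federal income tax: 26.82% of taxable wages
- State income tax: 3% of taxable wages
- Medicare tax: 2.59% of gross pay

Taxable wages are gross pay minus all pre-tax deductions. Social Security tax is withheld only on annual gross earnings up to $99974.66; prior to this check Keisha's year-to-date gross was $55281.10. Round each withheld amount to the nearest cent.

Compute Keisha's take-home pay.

$4376.65

SIMPLE IRA contribution: $8641.41 × 0.0947 = $818.34
Taxable wages = $8641.41 − $818.34 = $7823.07
City income tax: $7823.07 × 0.0088 = $68.84
State income tax: $7823.07 × 0.03 = $234.69
Federal income tax: $7823.07 × 0.2682 = $2098.15
Social Security tax: cap not yet reached, full $8641.41 is subject → $8641.41 × 0.05 = $432.07
Medicare tax: $8641.41 × 0.0259 = $223.81
Union dues: $8641.41 × 0.045 = $388.86
Total deductions = $818.34 + $68.84 + $234.69 + $2098.15 + $432.07 + $223.81 + $388.86 = $4264.76
Net pay = $8641.41 − $4264.76 = $4376.65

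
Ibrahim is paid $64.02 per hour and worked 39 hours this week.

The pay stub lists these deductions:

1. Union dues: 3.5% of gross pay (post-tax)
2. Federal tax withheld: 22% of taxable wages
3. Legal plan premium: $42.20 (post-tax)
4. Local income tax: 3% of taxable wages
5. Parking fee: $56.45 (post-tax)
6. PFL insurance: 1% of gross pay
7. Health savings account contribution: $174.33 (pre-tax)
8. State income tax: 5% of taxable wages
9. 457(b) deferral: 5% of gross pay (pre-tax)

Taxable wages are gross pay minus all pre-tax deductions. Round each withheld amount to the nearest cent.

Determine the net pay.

$1,327.32

Gross pay: 39 × $64.02 = $2,496.78
Health savings account contribution: $174.33
457(b) deferral: $2,496.78 × 0.05 = $124.84
Pre-tax total = $174.33 + $124.84 = $299.17
Taxable wages = $2,496.78 − $299.17 = $2,197.61
State income tax: $2,197.61 × 0.05 = $109.88
Local income tax: $2,197.61 × 0.03 = $65.93
Federal tax withheld: $2,197.61 × 0.22 = $483.47
PFL insurance: $2,496.78 × 0.01 = $24.97
Union dues: $2,496.78 × 0.035 = $87.39
Parking fee: $56.45
Legal plan premium: $42.20
Total deductions = $174.33 + $124.84 + $109.88 + $65.93 + $483.47 + $24.97 + $87.39 + $56.45 + $42.20 = $1,169.46
Net pay = $2,496.78 − $1,169.46 = $1,327.32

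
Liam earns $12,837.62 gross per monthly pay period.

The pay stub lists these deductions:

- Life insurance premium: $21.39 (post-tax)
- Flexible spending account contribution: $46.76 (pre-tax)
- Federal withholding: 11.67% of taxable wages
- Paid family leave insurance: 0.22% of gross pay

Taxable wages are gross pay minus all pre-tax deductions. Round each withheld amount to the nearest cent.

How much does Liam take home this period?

Flexible spending account contribution: $46.76
Taxable wages = $12,837.62 − $46.76 = $12,790.86
Federal withholding: $12,790.86 × 0.1167 = $1,492.69
Paid family leave insurance: $12,837.62 × 0.0022 = $28.24
Life insurance premium: $21.39
Total deductions = $46.76 + $1,492.69 + $28.24 + $21.39 = $1,589.08
Net pay = $12,837.62 − $1,589.08 = $11,248.54

$11,248.54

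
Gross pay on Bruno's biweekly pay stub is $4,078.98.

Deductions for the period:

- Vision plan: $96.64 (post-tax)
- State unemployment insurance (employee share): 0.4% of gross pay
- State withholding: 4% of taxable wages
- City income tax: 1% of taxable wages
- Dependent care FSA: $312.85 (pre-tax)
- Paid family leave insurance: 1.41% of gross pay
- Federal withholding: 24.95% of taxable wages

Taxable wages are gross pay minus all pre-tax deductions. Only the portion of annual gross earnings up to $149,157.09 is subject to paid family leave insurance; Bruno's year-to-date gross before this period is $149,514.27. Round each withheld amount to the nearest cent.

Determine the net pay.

$2,525.21

Dependent care FSA: $312.85
Taxable wages = $4,078.98 − $312.85 = $3,766.13
Federal withholding: $3,766.13 × 0.2495 = $939.65
State withholding: $3,766.13 × 0.04 = $150.65
City income tax: $3,766.13 × 0.01 = $37.66
Paid family leave insurance: annual cap $149,157.09 already reached (YTD $149,514.27), so $0.00
State unemployment insurance (employee share): $4,078.98 × 0.004 = $16.32
Vision plan: $96.64
Total deductions = $312.85 + $939.65 + $150.65 + $37.66 + $0.00 + $16.32 + $96.64 = $1,553.77
Net pay = $4,078.98 − $1,553.77 = $2,525.21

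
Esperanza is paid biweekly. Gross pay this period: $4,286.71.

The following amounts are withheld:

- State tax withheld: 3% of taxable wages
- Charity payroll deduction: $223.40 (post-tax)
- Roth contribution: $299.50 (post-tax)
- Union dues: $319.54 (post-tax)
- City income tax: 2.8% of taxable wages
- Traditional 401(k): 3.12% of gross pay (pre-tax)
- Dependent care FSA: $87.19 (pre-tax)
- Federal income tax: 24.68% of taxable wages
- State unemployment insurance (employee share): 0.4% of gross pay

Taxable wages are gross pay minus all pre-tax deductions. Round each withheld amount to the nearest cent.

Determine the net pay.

$1,966.94

Dependent care FSA: $87.19
Traditional 401(k): $4,286.71 × 0.0312 = $133.75
Pre-tax total = $87.19 + $133.75 = $220.94
Taxable wages = $4,286.71 − $220.94 = $4,065.77
City income tax: $4,065.77 × 0.028 = $113.84
Federal income tax: $4,065.77 × 0.2468 = $1,003.43
State tax withheld: $4,065.77 × 0.03 = $121.97
State unemployment insurance (employee share): $4,286.71 × 0.004 = $17.15
Charity payroll deduction: $223.40
Roth contribution: $299.50
Union dues: $319.54
Total deductions = $87.19 + $133.75 + $113.84 + $1,003.43 + $121.97 + $17.15 + $223.40 + $299.50 + $319.54 = $2,319.77
Net pay = $4,286.71 − $2,319.77 = $1,966.94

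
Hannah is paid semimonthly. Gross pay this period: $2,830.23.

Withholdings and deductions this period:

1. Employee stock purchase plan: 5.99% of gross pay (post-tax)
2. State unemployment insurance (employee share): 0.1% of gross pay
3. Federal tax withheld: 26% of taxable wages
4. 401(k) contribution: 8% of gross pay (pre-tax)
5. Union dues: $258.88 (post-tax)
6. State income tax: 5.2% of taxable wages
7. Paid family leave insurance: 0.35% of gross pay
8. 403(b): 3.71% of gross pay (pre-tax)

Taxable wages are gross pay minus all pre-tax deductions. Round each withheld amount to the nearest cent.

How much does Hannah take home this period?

$1,278.03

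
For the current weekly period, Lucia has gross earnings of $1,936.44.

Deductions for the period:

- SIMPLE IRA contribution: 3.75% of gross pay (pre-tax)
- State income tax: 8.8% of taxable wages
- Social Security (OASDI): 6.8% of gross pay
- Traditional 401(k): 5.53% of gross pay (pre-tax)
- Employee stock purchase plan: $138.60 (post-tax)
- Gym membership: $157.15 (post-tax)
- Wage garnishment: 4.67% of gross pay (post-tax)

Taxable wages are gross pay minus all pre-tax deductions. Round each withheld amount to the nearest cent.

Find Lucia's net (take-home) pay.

SIMPLE IRA contribution: $1,936.44 × 0.0375 = $72.62
Traditional 401(k): $1,936.44 × 0.0553 = $107.09
Pre-tax total = $72.62 + $107.09 = $179.71
Taxable wages = $1,936.44 − $179.71 = $1,756.73
State income tax: $1,756.73 × 0.088 = $154.59
Social Security (OASDI): $1,936.44 × 0.068 = $131.68
Employee stock purchase plan: $138.60
Wage garnishment: $1,936.44 × 0.0467 = $90.43
Gym membership: $157.15
Total deductions = $72.62 + $107.09 + $154.59 + $131.68 + $138.60 + $90.43 + $157.15 = $852.16
Net pay = $1,936.44 − $852.16 = $1,084.28

$1,084.28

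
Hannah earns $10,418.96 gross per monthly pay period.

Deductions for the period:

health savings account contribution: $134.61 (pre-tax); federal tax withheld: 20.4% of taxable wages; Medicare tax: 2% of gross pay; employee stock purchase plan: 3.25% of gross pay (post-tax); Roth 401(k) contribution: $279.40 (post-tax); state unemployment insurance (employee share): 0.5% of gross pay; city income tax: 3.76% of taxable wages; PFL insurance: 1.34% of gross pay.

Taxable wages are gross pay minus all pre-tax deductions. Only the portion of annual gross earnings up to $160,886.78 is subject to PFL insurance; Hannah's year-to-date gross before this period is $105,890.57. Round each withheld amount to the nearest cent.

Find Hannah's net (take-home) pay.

$6,781.55

Health savings account contribution: $134.61
Taxable wages = $10,418.96 − $134.61 = $10,284.35
City income tax: $10,284.35 × 0.0376 = $386.69
Federal tax withheld: $10,284.35 × 0.204 = $2,098.01
State unemployment insurance (employee share): $10,418.96 × 0.005 = $52.09
PFL insurance: cap not yet reached, full $10,418.96 is subject → $10,418.96 × 0.0134 = $139.61
Medicare tax: $10,418.96 × 0.02 = $208.38
Employee stock purchase plan: $10,418.96 × 0.0325 = $338.62
Roth 401(k) contribution: $279.40
Total deductions = $134.61 + $386.69 + $2,098.01 + $52.09 + $139.61 + $208.38 + $338.62 + $279.40 = $3,637.41
Net pay = $10,418.96 − $3,637.41 = $6,781.55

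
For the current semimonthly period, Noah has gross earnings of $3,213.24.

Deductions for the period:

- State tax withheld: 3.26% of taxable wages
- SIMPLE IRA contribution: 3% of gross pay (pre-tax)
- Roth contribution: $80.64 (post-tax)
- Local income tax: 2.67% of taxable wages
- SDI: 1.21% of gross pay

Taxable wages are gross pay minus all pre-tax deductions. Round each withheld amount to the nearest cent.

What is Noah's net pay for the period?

$2,812.49

SIMPLE IRA contribution: $3,213.24 × 0.03 = $96.40
Taxable wages = $3,213.24 − $96.40 = $3,116.84
State tax withheld: $3,116.84 × 0.0326 = $101.61
Local income tax: $3,116.84 × 0.0267 = $83.22
SDI: $3,213.24 × 0.0121 = $38.88
Roth contribution: $80.64
Total deductions = $96.40 + $101.61 + $83.22 + $38.88 + $80.64 = $400.75
Net pay = $3,213.24 − $400.75 = $2,812.49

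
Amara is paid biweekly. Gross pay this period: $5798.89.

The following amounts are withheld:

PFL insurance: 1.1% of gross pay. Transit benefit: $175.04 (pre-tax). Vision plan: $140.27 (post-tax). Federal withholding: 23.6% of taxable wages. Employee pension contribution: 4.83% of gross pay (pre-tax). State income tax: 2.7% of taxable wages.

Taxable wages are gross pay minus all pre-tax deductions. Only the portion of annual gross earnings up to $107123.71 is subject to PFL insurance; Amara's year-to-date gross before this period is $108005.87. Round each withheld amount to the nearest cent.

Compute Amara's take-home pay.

Transit benefit: $175.04
Employee pension contribution: $5798.89 × 0.0483 = $280.09
Pre-tax total = $175.04 + $280.09 = $455.13
Taxable wages = $5798.89 − $455.13 = $5343.76
Federal withholding: $5343.76 × 0.236 = $1261.13
State income tax: $5343.76 × 0.027 = $144.28
PFL insurance: annual cap $107123.71 already reached (YTD $108005.87), so $0.00
Vision plan: $140.27
Total deductions = $175.04 + $280.09 + $1261.13 + $144.28 + $0.00 + $140.27 = $2000.81
Net pay = $5798.89 − $2000.81 = $3798.08

$3798.08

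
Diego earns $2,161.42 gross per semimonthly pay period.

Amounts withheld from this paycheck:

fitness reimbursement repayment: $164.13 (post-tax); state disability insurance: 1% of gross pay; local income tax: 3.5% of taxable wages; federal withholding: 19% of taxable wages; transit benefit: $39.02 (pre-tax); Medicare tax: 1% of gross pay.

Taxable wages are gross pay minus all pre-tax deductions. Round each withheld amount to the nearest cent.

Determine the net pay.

$1,437.51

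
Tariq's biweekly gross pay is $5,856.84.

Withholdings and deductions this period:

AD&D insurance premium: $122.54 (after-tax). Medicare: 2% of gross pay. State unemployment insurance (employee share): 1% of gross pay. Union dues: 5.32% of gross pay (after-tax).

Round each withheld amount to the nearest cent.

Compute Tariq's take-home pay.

$5,247.01

Medicare: $5,856.84 × 0.02 = $117.14
State unemployment insurance (employee share): $5,856.84 × 0.01 = $58.57
Union dues: $5,856.84 × 0.0532 = $311.58
AD&D insurance premium: $122.54
Total deductions = $117.14 + $58.57 + $311.58 + $122.54 = $609.83
Net pay = $5,856.84 − $609.83 = $5,247.01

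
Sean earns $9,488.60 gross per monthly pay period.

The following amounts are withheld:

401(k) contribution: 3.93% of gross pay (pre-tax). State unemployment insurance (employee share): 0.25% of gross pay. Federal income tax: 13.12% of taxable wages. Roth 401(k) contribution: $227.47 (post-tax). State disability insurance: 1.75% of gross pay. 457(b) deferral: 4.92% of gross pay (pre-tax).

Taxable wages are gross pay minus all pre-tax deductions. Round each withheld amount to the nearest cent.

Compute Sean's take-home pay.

$7,096.89

401(k) contribution: $9,488.60 × 0.0393 = $372.90
457(b) deferral: $9,488.60 × 0.0492 = $466.84
Pre-tax total = $372.90 + $466.84 = $839.74
Taxable wages = $9,488.60 − $839.74 = $8,648.86
Federal income tax: $8,648.86 × 0.1312 = $1,134.73
State disability insurance: $9,488.60 × 0.0175 = $166.05
State unemployment insurance (employee share): $9,488.60 × 0.0025 = $23.72
Roth 401(k) contribution: $227.47
Total deductions = $372.90 + $466.84 + $1,134.73 + $166.05 + $23.72 + $227.47 = $2,391.71
Net pay = $9,488.60 − $2,391.71 = $7,096.89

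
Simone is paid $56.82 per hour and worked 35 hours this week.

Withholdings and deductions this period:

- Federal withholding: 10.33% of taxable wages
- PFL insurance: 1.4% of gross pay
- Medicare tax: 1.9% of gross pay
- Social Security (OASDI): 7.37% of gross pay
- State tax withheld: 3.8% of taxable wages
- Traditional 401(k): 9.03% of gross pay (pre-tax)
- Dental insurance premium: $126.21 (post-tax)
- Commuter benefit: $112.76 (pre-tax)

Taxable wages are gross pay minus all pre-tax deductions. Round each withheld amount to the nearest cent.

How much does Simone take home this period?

$1,118.26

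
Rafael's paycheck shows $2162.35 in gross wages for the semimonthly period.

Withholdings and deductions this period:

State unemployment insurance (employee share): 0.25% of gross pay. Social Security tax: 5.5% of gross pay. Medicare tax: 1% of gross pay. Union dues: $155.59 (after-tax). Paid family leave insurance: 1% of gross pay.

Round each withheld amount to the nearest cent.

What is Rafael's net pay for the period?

$1839.18

State unemployment insurance (employee share): $2162.35 × 0.0025 = $5.41
Medicare tax: $2162.35 × 0.01 = $21.62
Paid family leave insurance: $2162.35 × 0.01 = $21.62
Social Security tax: $2162.35 × 0.055 = $118.93
Union dues: $155.59
Total deductions = $5.41 + $21.62 + $21.62 + $118.93 + $155.59 = $323.17
Net pay = $2162.35 − $323.17 = $1839.18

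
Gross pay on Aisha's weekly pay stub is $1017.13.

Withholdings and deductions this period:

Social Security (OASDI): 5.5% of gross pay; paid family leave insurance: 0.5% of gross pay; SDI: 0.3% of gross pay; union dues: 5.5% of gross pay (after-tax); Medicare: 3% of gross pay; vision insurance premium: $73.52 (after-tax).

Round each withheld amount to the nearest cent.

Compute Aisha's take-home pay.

$793.08

Paid family leave insurance: $1017.13 × 0.005 = $5.09
SDI: $1017.13 × 0.003 = $3.05
Social Security (OASDI): $1017.13 × 0.055 = $55.94
Medicare: $1017.13 × 0.03 = $30.51
Union dues: $1017.13 × 0.055 = $55.94
Vision insurance premium: $73.52
Total deductions = $5.09 + $3.05 + $55.94 + $30.51 + $55.94 + $73.52 = $224.05
Net pay = $1017.13 − $224.05 = $793.08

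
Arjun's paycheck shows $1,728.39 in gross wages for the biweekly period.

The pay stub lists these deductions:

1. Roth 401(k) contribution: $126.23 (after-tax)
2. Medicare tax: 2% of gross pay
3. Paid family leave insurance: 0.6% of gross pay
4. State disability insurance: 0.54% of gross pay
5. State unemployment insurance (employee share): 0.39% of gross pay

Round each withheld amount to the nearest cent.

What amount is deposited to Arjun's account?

Paid family leave insurance: $1,728.39 × 0.006 = $10.37
Medicare tax: $1,728.39 × 0.02 = $34.57
State unemployment insurance (employee share): $1,728.39 × 0.0039 = $6.74
State disability insurance: $1,728.39 × 0.0054 = $9.33
Roth 401(k) contribution: $126.23
Total deductions = $10.37 + $34.57 + $6.74 + $9.33 + $126.23 = $187.24
Net pay = $1,728.39 − $187.24 = $1,541.15

$1,541.15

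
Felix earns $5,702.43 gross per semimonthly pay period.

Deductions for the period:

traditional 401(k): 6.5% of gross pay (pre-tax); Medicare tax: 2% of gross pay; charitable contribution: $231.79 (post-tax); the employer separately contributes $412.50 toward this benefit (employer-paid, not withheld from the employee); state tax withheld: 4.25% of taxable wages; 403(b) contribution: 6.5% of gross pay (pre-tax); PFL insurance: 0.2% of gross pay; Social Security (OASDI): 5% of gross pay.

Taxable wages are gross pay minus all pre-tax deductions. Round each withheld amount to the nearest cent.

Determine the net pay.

Traditional 401(k): $5,702.43 × 0.065 = $370.66
403(b) contribution: $5,702.43 × 0.065 = $370.66
Pre-tax total = $370.66 + $370.66 = $741.32
Taxable wages = $5,702.43 − $741.32 = $4,961.11
State tax withheld: $4,961.11 × 0.0425 = $210.85
PFL insurance: $5,702.43 × 0.002 = $11.40
Social Security (OASDI): $5,702.43 × 0.05 = $285.12
Medicare tax: $5,702.43 × 0.02 = $114.05
Charitable contribution: $231.79
(Employer's $412.50 toward charitable contribution is not withheld from the employee.)
Total deductions = $370.66 + $370.66 + $210.85 + $11.40 + $285.12 + $114.05 + $231.79 = $1,594.53
Net pay = $5,702.43 − $1,594.53 = $4,107.90

$4,107.90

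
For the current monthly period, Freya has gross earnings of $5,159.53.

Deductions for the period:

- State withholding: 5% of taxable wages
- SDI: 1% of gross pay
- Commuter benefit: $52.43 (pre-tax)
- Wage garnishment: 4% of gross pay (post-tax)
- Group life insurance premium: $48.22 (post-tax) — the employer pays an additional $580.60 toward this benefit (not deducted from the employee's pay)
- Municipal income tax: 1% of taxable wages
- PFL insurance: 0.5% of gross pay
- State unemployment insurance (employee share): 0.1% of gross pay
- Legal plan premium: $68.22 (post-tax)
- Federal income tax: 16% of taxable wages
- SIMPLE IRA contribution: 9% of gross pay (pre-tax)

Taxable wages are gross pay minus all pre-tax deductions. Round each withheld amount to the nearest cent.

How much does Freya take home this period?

$3,215.95

SIMPLE IRA contribution: $5,159.53 × 0.09 = $464.36
Commuter benefit: $52.43
Pre-tax total = $464.36 + $52.43 = $516.79
Taxable wages = $5,159.53 − $516.79 = $4,642.74
State withholding: $4,642.74 × 0.05 = $232.14
Federal income tax: $4,642.74 × 0.16 = $742.84
Municipal income tax: $4,642.74 × 0.01 = $46.43
State unemployment insurance (employee share): $5,159.53 × 0.001 = $5.16
SDI: $5,159.53 × 0.01 = $51.60
PFL insurance: $5,159.53 × 0.005 = $25.80
Wage garnishment: $5,159.53 × 0.04 = $206.38
Group life insurance premium: $48.22
Legal plan premium: $68.22
(Employer's $580.60 toward group life insurance premium is not withheld from the employee.)
Total deductions = $464.36 + $52.43 + $232.14 + $742.84 + $46.43 + $5.16 + $51.60 + $25.80 + $206.38 + $48.22 + $68.22 = $1,943.58
Net pay = $5,159.53 − $1,943.58 = $3,215.95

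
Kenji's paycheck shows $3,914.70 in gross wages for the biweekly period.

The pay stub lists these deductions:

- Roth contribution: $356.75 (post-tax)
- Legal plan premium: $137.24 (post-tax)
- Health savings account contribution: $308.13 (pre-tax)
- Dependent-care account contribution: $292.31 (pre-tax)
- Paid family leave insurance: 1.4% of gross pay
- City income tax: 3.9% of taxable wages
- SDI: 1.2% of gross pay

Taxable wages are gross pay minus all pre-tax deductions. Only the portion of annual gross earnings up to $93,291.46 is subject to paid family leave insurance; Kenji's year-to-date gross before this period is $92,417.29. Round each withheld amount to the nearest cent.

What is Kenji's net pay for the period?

$2,631.79

Dependent-care account contribution: $292.31
Health savings account contribution: $308.13
Pre-tax total = $292.31 + $308.13 = $600.44
Taxable wages = $3,914.70 − $600.44 = $3,314.26
City income tax: $3,314.26 × 0.039 = $129.26
Paid family leave insurance: only $93,291.46 − $92,417.29 = $874.17 of this check is subject → $874.17 × 0.014 = $12.24
SDI: $3,914.70 × 0.012 = $46.98
Roth contribution: $356.75
Legal plan premium: $137.24
Total deductions = $292.31 + $308.13 + $129.26 + $12.24 + $46.98 + $356.75 + $137.24 = $1,282.91
Net pay = $3,914.70 − $1,282.91 = $2,631.79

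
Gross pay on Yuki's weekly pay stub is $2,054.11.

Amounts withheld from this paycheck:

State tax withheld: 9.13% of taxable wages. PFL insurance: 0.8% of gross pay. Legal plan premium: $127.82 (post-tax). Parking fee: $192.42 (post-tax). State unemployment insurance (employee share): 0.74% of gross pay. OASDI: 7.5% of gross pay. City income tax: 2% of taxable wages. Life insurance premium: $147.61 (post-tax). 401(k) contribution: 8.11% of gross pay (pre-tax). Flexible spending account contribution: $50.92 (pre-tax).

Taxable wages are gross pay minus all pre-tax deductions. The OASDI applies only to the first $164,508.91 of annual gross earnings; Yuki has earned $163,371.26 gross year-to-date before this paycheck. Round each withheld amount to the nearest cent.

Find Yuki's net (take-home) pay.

$1,047.39

401(k) contribution: $2,054.11 × 0.0811 = $166.59
Flexible spending account contribution: $50.92
Pre-tax total = $166.59 + $50.92 = $217.51
Taxable wages = $2,054.11 − $217.51 = $1,836.60
City income tax: $1,836.60 × 0.02 = $36.73
State tax withheld: $1,836.60 × 0.0913 = $167.68
State unemployment insurance (employee share): $2,054.11 × 0.0074 = $15.20
PFL insurance: $2,054.11 × 0.008 = $16.43
OASDI: only $164,508.91 − $163,371.26 = $1,137.65 of this check is subject → $1,137.65 × 0.075 = $85.32
Parking fee: $192.42
Legal plan premium: $127.82
Life insurance premium: $147.61
Total deductions = $166.59 + $50.92 + $36.73 + $167.68 + $15.20 + $16.43 + $85.32 + $192.42 + $127.82 + $147.61 = $1,006.72
Net pay = $2,054.11 − $1,006.72 = $1,047.39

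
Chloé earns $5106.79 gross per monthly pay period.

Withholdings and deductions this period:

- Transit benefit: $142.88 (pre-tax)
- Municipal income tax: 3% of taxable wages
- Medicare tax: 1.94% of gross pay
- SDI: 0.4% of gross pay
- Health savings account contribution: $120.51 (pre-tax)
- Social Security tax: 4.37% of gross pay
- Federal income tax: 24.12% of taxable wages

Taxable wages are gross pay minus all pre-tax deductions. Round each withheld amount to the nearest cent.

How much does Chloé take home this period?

Health savings account contribution: $120.51
Transit benefit: $142.88
Pre-tax total = $120.51 + $142.88 = $263.39
Taxable wages = $5106.79 − $263.39 = $4843.40
Municipal income tax: $4843.40 × 0.03 = $145.30
Federal income tax: $4843.40 × 0.2412 = $1168.23
Social Security tax: $5106.79 × 0.0437 = $223.17
SDI: $5106.79 × 0.004 = $20.43
Medicare tax: $5106.79 × 0.0194 = $99.07
Total deductions = $120.51 + $142.88 + $145.30 + $1168.23 + $223.17 + $20.43 + $99.07 = $1919.59
Net pay = $5106.79 − $1919.59 = $3187.20

$3187.20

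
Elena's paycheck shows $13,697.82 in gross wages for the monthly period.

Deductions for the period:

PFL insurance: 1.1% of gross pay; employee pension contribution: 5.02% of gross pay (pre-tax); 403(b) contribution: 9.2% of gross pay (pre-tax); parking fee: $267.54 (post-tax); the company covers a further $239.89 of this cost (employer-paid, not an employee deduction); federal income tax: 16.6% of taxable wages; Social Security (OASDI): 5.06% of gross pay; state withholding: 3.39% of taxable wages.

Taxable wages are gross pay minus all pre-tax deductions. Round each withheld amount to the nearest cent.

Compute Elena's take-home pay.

$8,289.84

403(b) contribution: $13,697.82 × 0.092 = $1,260.20
Employee pension contribution: $13,697.82 × 0.0502 = $687.63
Pre-tax total = $1,260.20 + $687.63 = $1,947.83
Taxable wages = $13,697.82 − $1,947.83 = $11,749.99
State withholding: $11,749.99 × 0.0339 = $398.32
Federal income tax: $11,749.99 × 0.166 = $1,950.50
PFL insurance: $13,697.82 × 0.011 = $150.68
Social Security (OASDI): $13,697.82 × 0.0506 = $693.11
Parking fee: $267.54
(Employer's $239.89 toward parking fee is not withheld from the employee.)
Total deductions = $1,260.20 + $687.63 + $398.32 + $1,950.50 + $150.68 + $693.11 + $267.54 = $5,407.98
Net pay = $13,697.82 − $5,407.98 = $8,289.84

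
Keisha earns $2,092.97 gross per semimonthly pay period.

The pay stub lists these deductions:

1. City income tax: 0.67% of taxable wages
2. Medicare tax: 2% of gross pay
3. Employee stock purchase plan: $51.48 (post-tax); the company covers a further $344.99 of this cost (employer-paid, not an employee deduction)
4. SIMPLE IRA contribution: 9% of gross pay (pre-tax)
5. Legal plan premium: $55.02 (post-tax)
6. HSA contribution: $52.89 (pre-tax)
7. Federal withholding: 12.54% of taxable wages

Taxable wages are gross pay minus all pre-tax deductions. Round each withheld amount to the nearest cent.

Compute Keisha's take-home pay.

$1,458.74

SIMPLE IRA contribution: $2,092.97 × 0.09 = $188.37
HSA contribution: $52.89
Pre-tax total = $188.37 + $52.89 = $241.26
Taxable wages = $2,092.97 − $241.26 = $1,851.71
City income tax: $1,851.71 × 0.0067 = $12.41
Federal withholding: $1,851.71 × 0.1254 = $232.20
Medicare tax: $2,092.97 × 0.02 = $41.86
Legal plan premium: $55.02
Employee stock purchase plan: $51.48
(Employer's $344.99 toward employee stock purchase plan is not withheld from the employee.)
Total deductions = $188.37 + $52.89 + $12.41 + $232.20 + $41.86 + $55.02 + $51.48 = $634.23
Net pay = $2,092.97 − $634.23 = $1,458.74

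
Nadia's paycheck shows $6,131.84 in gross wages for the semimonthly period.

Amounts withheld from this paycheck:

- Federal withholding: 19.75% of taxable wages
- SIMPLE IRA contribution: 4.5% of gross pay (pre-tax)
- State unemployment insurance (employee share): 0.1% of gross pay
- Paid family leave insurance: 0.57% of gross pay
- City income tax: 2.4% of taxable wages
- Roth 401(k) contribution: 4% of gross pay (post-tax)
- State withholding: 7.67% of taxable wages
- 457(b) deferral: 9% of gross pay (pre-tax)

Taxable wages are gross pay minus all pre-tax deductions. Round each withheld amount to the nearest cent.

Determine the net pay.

$3,436.02

457(b) deferral: $6,131.84 × 0.09 = $551.87
SIMPLE IRA contribution: $6,131.84 × 0.045 = $275.93
Pre-tax total = $551.87 + $275.93 = $827.80
Taxable wages = $6,131.84 − $827.80 = $5,304.04
City income tax: $5,304.04 × 0.024 = $127.30
State withholding: $5,304.04 × 0.0767 = $406.82
Federal withholding: $5,304.04 × 0.1975 = $1,047.55
Paid family leave insurance: $6,131.84 × 0.0057 = $34.95
State unemployment insurance (employee share): $6,131.84 × 0.001 = $6.13
Roth 401(k) contribution: $6,131.84 × 0.04 = $245.27
Total deductions = $551.87 + $275.93 + $127.30 + $406.82 + $1,047.55 + $34.95 + $6.13 + $245.27 = $2,695.82
Net pay = $6,131.84 − $2,695.82 = $3,436.02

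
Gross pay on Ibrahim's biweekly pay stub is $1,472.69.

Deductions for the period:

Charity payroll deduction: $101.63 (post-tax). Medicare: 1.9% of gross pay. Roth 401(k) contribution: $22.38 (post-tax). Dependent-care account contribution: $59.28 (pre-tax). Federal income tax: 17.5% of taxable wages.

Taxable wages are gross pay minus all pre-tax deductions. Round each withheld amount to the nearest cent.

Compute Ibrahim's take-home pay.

Dependent-care account contribution: $59.28
Taxable wages = $1,472.69 − $59.28 = $1,413.41
Federal income tax: $1,413.41 × 0.175 = $247.35
Medicare: $1,472.69 × 0.019 = $27.98
Charity payroll deduction: $101.63
Roth 401(k) contribution: $22.38
Total deductions = $59.28 + $247.35 + $27.98 + $101.63 + $22.38 = $458.62
Net pay = $1,472.69 − $458.62 = $1,014.07

$1,014.07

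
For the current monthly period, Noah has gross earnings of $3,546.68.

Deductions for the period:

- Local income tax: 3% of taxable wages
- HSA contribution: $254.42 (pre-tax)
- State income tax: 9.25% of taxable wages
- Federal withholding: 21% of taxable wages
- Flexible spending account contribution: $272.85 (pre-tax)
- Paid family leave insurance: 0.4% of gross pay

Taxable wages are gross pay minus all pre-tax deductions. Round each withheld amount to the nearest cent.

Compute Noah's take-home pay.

Flexible spending account contribution: $272.85
HSA contribution: $254.42
Pre-tax total = $272.85 + $254.42 = $527.27
Taxable wages = $3,546.68 − $527.27 = $3,019.41
Local income tax: $3,019.41 × 0.03 = $90.58
Federal withholding: $3,019.41 × 0.21 = $634.08
State income tax: $3,019.41 × 0.0925 = $279.30
Paid family leave insurance: $3,546.68 × 0.004 = $14.19
Total deductions = $272.85 + $254.42 + $90.58 + $634.08 + $279.30 + $14.19 = $1,545.42
Net pay = $3,546.68 − $1,545.42 = $2,001.26

$2,001.26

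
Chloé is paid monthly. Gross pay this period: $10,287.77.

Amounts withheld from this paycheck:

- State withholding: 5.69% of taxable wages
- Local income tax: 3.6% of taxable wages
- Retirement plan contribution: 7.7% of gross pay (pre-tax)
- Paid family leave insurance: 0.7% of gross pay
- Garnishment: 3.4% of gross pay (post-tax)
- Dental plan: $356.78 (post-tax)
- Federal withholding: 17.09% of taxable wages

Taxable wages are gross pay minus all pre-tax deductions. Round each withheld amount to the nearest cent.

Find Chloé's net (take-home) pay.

Retirement plan contribution: $10,287.77 × 0.077 = $792.16
Taxable wages = $10,287.77 − $792.16 = $9,495.61
Local income tax: $9,495.61 × 0.036 = $341.84
State withholding: $9,495.61 × 0.0569 = $540.30
Federal withholding: $9,495.61 × 0.1709 = $1,622.80
Paid family leave insurance: $10,287.77 × 0.007 = $72.01
Dental plan: $356.78
Garnishment: $10,287.77 × 0.034 = $349.78
Total deductions = $792.16 + $341.84 + $540.30 + $1,622.80 + $72.01 + $356.78 + $349.78 = $4,075.67
Net pay = $10,287.77 − $4,075.67 = $6,212.10

$6,212.10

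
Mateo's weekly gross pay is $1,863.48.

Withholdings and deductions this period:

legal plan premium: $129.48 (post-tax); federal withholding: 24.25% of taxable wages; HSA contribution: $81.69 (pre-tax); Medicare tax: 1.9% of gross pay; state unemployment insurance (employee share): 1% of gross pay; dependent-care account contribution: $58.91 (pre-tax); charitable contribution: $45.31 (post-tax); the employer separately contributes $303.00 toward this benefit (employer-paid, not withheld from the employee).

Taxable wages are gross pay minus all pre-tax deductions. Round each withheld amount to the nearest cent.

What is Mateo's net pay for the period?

HSA contribution: $81.69
Dependent-care account contribution: $58.91
Pre-tax total = $81.69 + $58.91 = $140.60
Taxable wages = $1,863.48 − $140.60 = $1,722.88
Federal withholding: $1,722.88 × 0.2425 = $417.80
State unemployment insurance (employee share): $1,863.48 × 0.01 = $18.63
Medicare tax: $1,863.48 × 0.019 = $35.41
Charitable contribution: $45.31
Legal plan premium: $129.48
(Employer's $303.00 toward charitable contribution is not withheld from the employee.)
Total deductions = $81.69 + $58.91 + $417.80 + $18.63 + $35.41 + $45.31 + $129.48 = $787.23
Net pay = $1,863.48 − $787.23 = $1,076.25

$1,076.25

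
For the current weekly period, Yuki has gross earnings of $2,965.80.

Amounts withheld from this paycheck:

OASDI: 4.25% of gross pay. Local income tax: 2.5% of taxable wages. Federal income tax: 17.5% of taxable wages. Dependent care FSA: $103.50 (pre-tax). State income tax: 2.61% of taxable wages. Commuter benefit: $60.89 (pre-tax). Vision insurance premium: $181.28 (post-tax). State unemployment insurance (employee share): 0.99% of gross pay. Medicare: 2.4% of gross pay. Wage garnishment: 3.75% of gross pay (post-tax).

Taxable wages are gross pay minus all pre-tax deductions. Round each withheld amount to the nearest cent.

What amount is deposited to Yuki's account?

$1,648.91

Commuter benefit: $60.89
Dependent care FSA: $103.50
Pre-tax total = $60.89 + $103.50 = $164.39
Taxable wages = $2,965.80 − $164.39 = $2,801.41
State income tax: $2,801.41 × 0.0261 = $73.12
Federal income tax: $2,801.41 × 0.175 = $490.25
Local income tax: $2,801.41 × 0.025 = $70.04
OASDI: $2,965.80 × 0.0425 = $126.05
State unemployment insurance (employee share): $2,965.80 × 0.0099 = $29.36
Medicare: $2,965.80 × 0.024 = $71.18
Wage garnishment: $2,965.80 × 0.0375 = $111.22
Vision insurance premium: $181.28
Total deductions = $60.89 + $103.50 + $73.12 + $490.25 + $70.04 + $126.05 + $29.36 + $71.18 + $111.22 + $181.28 = $1,316.89
Net pay = $2,965.80 − $1,316.89 = $1,648.91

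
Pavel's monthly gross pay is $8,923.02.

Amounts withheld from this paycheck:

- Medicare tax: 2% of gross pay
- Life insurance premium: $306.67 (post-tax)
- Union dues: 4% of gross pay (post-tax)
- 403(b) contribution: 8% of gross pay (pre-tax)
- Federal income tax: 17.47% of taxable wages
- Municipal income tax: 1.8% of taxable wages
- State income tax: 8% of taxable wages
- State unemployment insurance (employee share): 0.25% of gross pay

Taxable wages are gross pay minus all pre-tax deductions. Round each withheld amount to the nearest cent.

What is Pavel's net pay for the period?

$5,106.18

403(b) contribution: $8,923.02 × 0.08 = $713.84
Taxable wages = $8,923.02 − $713.84 = $8,209.18
Federal income tax: $8,209.18 × 0.1747 = $1,434.14
State income tax: $8,209.18 × 0.08 = $656.73
Municipal income tax: $8,209.18 × 0.018 = $147.77
State unemployment insurance (employee share): $8,923.02 × 0.0025 = $22.31
Medicare tax: $8,923.02 × 0.02 = $178.46
Union dues: $8,923.02 × 0.04 = $356.92
Life insurance premium: $306.67
Total deductions = $713.84 + $1,434.14 + $656.73 + $147.77 + $22.31 + $178.46 + $356.92 + $306.67 = $3,816.84
Net pay = $8,923.02 − $3,816.84 = $5,106.18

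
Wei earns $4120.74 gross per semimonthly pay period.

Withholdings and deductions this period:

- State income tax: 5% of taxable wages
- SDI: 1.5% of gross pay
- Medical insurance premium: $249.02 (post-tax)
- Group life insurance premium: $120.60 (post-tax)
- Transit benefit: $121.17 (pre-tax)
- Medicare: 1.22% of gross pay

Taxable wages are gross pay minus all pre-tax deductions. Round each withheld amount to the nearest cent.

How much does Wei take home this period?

Transit benefit: $121.17
Taxable wages = $4120.74 − $121.17 = $3999.57
State income tax: $3999.57 × 0.05 = $199.98
Medicare: $4120.74 × 0.0122 = $50.27
SDI: $4120.74 × 0.015 = $61.81
Group life insurance premium: $120.60
Medical insurance premium: $249.02
Total deductions = $121.17 + $199.98 + $50.27 + $61.81 + $120.60 + $249.02 = $802.85
Net pay = $4120.74 − $802.85 = $3317.89

$3317.89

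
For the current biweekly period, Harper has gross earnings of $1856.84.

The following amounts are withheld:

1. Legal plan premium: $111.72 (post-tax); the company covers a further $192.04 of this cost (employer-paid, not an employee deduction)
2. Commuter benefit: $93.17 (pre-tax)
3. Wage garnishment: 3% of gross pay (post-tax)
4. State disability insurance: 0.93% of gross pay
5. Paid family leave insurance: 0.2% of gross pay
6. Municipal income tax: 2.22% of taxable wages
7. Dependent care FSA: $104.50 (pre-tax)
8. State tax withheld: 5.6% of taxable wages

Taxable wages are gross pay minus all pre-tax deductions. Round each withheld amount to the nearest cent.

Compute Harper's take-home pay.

Commuter benefit: $93.17
Dependent care FSA: $104.50
Pre-tax total = $93.17 + $104.50 = $197.67
Taxable wages = $1856.84 − $197.67 = $1659.17
Municipal income tax: $1659.17 × 0.0222 = $36.83
State tax withheld: $1659.17 × 0.056 = $92.91
Paid family leave insurance: $1856.84 × 0.002 = $3.71
State disability insurance: $1856.84 × 0.0093 = $17.27
Wage garnishment: $1856.84 × 0.03 = $55.71
Legal plan premium: $111.72
(Employer's $192.04 toward legal plan premium is not withheld from the employee.)
Total deductions = $93.17 + $104.50 + $36.83 + $92.91 + $3.71 + $17.27 + $55.71 + $111.72 = $515.82
Net pay = $1856.84 − $515.82 = $1341.02

$1341.02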